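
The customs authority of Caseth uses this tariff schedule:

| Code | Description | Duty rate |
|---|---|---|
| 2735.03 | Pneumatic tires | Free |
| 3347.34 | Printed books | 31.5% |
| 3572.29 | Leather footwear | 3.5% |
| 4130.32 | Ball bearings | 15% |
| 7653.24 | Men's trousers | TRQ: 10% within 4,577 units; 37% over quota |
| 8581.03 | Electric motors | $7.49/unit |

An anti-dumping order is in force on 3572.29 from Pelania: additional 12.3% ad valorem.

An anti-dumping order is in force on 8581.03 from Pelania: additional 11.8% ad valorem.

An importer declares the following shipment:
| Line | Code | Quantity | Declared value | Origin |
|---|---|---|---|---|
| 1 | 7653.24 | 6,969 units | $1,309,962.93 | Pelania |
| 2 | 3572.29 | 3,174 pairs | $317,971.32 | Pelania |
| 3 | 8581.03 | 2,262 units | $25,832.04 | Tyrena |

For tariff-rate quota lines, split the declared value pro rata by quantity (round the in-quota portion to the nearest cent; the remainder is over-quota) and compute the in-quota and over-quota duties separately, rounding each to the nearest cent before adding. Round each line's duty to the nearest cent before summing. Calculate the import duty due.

$319,576.69

Line 1 (7653.24, Pelania, 6,969 units, $1,309,962.93):
Code 7653.24 is under a tariff-rate quota (threshold 4,577 units). In-quota: 4,577 units at 10%; over-quota: 2,392 units at 37%.
Pro-rata value split: in-quota = $1,309,962.93 × 4,577/6,969 = $860,338.69; over-quota = $1,309,962.93 − $860,338.69 = $449,624.24.
In-quota duty = $860,338.69 × 10% = $86,033.87. Over-quota duty = $449,624.24 × 37% = $166,360.97.
Line duty = $86,033.87 + $166,360.97 = $252,394.84.
Line 2 (3572.29, Pelania, 3,174 pairs, $317,971.32):
Base rate for 3572.29 is 3.5%.
Additional duty on 3572.29 from Pelania: +12.3%. Applied ad valorem rate: 3.5% + 12.3% = 15.8%.
Duty = $317,971.32 × 15.8% = $50,239.47.
Line 3 (8581.03, Tyrena, 2,262 units, $25,832.04):
Base rate for 8581.03 is $7.49/unit.
The additional-duty order on 8581.03 targets Pelania, not Tyrena; it does not apply.
Duty = 2,262 × $7.49 = $16,942.38.
Total = $252,394.84 + $50,239.47 + $16,942.38 = $319,576.69.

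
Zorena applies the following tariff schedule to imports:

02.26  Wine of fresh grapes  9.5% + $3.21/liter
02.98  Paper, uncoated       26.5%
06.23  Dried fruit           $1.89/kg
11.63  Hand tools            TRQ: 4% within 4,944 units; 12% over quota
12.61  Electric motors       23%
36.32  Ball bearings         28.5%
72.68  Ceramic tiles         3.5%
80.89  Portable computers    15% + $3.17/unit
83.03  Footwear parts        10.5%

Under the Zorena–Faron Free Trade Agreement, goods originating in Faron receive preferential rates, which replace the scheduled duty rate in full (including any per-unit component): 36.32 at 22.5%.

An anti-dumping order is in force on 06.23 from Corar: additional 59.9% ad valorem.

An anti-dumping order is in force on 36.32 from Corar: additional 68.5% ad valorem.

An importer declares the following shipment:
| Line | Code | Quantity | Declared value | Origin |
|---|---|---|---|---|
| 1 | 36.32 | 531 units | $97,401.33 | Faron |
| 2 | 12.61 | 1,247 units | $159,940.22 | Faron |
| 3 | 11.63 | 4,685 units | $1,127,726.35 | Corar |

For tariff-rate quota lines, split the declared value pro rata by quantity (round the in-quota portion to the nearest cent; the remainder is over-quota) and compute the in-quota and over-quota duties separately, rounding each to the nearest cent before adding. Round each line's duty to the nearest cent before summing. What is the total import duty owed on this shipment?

Line 1 (36.32, Faron, 531 units, $97,401.33):
Base rate for 36.32 is 28.5%.
Origin Faron qualifies under the Zorena–Faron agreement and 36.32 is covered: preferential rate 22.5% applies instead.
The additional-duty order on 36.32 targets Corar, not Faron; it does not apply.
Duty = $97,401.33 × 22.5% = $21,915.30.
Line 2 (12.61, Faron, 1,247 units, $159,940.22):
Base rate for 12.61 is 23%.
Origin Faron is the FTA partner but 12.61 is not on the preference list; base rate stands.
Duty = $159,940.22 × 23% = $36,786.25.
Line 3 (11.63, Corar, 4,685 units, $1,127,726.35):
Code 11.63 is under a tariff-rate quota (threshold 4,944 units). Quantity 4,685 units is within the quota, so the in-quota rate 4% applies to the full value.
Duty = $1,127,726.35 × 4% = $45,109.05.
Total = $21,915.30 + $36,786.25 + $45,109.05 = $103,810.60.

$103,810.60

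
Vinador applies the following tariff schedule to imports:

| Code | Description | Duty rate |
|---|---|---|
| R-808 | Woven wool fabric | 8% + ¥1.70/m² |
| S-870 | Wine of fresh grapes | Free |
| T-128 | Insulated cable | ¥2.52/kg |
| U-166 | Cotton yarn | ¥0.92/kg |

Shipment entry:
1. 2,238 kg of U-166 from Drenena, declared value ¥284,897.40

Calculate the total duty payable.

Line 1 (U-166, Drenena, 2,238 kg, ¥284,897.40):
Base rate for U-166 is ¥0.92/kg.
Duty = 2,238 × ¥0.92 = ¥2,058.96.

¥2,058.96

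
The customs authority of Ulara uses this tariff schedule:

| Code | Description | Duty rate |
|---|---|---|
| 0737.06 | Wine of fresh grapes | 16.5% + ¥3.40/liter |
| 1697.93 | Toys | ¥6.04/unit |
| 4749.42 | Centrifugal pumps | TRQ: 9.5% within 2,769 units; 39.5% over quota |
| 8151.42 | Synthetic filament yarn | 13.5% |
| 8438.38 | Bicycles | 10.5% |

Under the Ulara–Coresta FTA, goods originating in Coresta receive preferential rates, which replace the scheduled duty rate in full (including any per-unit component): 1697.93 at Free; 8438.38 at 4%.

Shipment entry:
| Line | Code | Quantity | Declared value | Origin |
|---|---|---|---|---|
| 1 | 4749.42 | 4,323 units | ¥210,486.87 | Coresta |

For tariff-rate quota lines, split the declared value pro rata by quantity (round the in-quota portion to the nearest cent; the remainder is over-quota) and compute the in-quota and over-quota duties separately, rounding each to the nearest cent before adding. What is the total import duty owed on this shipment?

Line 1 (4749.42, Coresta, 4,323 units, ¥210,486.87):
Code 4749.42 is under a tariff-rate quota (threshold 2,769 units). In-quota: 2,769 units at 9.5%; over-quota: 1,554 units at 39.5%.
Pro-rata value split: in-quota = ¥210,486.87 × 2,769/4,323 = ¥134,822.61; over-quota = ¥210,486.87 − ¥134,822.61 = ¥75,664.26.
In-quota duty = ¥134,822.61 × 9.5% = ¥12,808.15. Over-quota duty = ¥75,664.26 × 39.5% = ¥29,887.38.
Line duty = ¥12,808.15 + ¥29,887.38 = ¥42,695.53.

¥42,695.53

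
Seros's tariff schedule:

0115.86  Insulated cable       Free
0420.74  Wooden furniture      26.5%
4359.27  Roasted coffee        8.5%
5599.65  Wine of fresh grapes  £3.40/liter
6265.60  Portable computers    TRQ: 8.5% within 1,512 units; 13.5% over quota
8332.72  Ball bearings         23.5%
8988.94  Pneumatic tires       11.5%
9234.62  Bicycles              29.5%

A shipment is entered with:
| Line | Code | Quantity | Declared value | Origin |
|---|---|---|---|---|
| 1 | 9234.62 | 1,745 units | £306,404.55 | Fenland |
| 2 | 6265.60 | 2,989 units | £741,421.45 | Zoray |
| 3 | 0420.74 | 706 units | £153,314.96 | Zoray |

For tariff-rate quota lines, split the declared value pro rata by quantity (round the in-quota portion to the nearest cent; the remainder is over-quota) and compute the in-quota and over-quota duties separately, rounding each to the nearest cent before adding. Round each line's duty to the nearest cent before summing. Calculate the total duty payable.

Line 1 (9234.62, Fenland, 1,745 units, £306,404.55):
Base rate for 9234.62 is 29.5%.
Duty = £306,404.55 × 29.5% = £90,389.34.
Line 2 (6265.60, Zoray, 2,989 units, £741,421.45):
Code 6265.60 is under a tariff-rate quota (threshold 1,512 units). In-quota: 1,512 units at 8.5%; over-quota: 1,477 units at 13.5%.
Pro-rata value split: in-quota = £741,421.45 × 1,512/2,989 = £375,051.60; over-quota = £741,421.45 − £375,051.60 = £366,369.85.
In-quota duty = £375,051.60 × 8.5% = £31,879.39. Over-quota duty = £366,369.85 × 13.5% = £49,459.93.
Line duty = £31,879.39 + £49,459.93 = £81,339.32.
Line 3 (0420.74, Zoray, 706 units, £153,314.96):
Base rate for 0420.74 is 26.5%.
Duty = £153,314.96 × 26.5% = £40,628.46.
Total = £90,389.34 + £81,339.32 + £40,628.46 = £212,357.12.

£212,357.12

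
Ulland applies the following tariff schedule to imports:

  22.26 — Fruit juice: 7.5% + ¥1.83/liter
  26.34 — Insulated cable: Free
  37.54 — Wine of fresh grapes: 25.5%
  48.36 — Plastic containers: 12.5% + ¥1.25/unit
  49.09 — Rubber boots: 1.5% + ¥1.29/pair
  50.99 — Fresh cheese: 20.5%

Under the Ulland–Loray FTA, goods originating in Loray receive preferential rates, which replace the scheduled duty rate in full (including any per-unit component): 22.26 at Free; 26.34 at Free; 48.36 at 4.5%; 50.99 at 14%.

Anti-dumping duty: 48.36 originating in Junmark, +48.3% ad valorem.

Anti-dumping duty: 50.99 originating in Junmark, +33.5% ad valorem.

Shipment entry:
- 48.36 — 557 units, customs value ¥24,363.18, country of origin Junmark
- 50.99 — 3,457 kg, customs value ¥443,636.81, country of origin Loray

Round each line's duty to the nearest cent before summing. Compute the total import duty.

¥77,618.21

Line 1 (48.36, Junmark, 557 units, ¥24,363.18):
Base rate for 48.36 is 12.5% + ¥1.25/unit.
48.36 has an FTA preferential rate, but origin Junmark is not Loray; base rate stands.
Additional duty on 48.36 from Junmark: +48.3%. Applied ad valorem rate: 12.5% + 48.3% = 60.8%.
Duty = ¥24,363.18 × 60.8% + 557 × ¥1.25 = ¥15,509.06.
Line 2 (50.99, Loray, 3,457 kg, ¥443,636.81):
Base rate for 50.99 is 20.5%.
Origin Loray qualifies under the Ulland–Loray agreement and 50.99 is covered: preferential rate 14% applies instead.
The additional-duty order on 50.99 targets Junmark, not Loray; it does not apply.
Duty = ¥443,636.81 × 14% = ¥62,109.15.
Total = ¥15,509.06 + ¥62,109.15 = ¥77,618.21.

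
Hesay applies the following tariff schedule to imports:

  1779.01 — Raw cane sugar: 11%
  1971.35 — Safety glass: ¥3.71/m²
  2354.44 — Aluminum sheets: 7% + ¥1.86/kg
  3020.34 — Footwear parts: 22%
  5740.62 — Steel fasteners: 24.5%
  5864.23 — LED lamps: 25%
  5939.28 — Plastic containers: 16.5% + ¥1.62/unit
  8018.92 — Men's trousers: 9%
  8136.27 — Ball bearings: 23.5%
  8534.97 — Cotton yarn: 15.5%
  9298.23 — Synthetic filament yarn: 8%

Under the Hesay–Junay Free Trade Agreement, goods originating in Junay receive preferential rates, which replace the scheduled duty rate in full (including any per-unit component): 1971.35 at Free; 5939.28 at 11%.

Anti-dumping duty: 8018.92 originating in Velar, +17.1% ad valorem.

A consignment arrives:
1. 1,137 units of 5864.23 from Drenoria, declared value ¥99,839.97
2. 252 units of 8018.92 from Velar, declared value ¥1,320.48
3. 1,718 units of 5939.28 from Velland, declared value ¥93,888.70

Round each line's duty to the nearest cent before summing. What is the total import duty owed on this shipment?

¥43,579.44

Line 1 (5864.23, Drenoria, 1,137 units, ¥99,839.97):
Base rate for 5864.23 is 25%.
Duty = ¥99,839.97 × 25% = ¥24,959.99.
Line 2 (8018.92, Velar, 252 units, ¥1,320.48):
Base rate for 8018.92 is 9%.
Additional duty on 8018.92 from Velar: +17.1%. Applied ad valorem rate: 9% + 17.1% = 26.1%.
Duty = ¥1,320.48 × 26.1% = ¥344.65.
Line 3 (5939.28, Velland, 1,718 units, ¥93,888.70):
Base rate for 5939.28 is 16.5% + ¥1.62/unit.
5939.28 has an FTA preferential rate, but origin Velland is not Junay; base rate stands.
Duty = ¥93,888.70 × 16.5% + 1,718 × ¥1.62 = ¥18,274.80.
Total = ¥24,959.99 + ¥344.65 + ¥18,274.80 = ¥43,579.44.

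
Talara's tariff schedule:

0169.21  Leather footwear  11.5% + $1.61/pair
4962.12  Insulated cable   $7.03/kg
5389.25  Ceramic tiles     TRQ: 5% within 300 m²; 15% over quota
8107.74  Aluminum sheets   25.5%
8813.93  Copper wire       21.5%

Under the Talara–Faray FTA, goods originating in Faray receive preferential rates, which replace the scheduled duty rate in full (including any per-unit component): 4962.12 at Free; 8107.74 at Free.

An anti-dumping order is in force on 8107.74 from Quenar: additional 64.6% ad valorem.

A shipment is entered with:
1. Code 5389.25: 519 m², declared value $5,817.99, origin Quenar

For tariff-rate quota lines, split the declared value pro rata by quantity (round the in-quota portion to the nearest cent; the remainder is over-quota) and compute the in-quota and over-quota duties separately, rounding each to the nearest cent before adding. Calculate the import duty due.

$536.40

Line 1 (5389.25, Quenar, 519 m², $5,817.99):
Code 5389.25 is under a tariff-rate quota (threshold 300 m²). In-quota: 300 m² at 5%; over-quota: 219 m² at 15%.
Pro-rata value split: in-quota = $5,817.99 × 300/519 = $3,363.00; over-quota = $5,817.99 − $3,363.00 = $2,454.99.
In-quota duty = $3,363.00 × 5% = $168.15. Over-quota duty = $2,454.99 × 15% = $368.25.
Line duty = $168.15 + $368.25 = $536.40.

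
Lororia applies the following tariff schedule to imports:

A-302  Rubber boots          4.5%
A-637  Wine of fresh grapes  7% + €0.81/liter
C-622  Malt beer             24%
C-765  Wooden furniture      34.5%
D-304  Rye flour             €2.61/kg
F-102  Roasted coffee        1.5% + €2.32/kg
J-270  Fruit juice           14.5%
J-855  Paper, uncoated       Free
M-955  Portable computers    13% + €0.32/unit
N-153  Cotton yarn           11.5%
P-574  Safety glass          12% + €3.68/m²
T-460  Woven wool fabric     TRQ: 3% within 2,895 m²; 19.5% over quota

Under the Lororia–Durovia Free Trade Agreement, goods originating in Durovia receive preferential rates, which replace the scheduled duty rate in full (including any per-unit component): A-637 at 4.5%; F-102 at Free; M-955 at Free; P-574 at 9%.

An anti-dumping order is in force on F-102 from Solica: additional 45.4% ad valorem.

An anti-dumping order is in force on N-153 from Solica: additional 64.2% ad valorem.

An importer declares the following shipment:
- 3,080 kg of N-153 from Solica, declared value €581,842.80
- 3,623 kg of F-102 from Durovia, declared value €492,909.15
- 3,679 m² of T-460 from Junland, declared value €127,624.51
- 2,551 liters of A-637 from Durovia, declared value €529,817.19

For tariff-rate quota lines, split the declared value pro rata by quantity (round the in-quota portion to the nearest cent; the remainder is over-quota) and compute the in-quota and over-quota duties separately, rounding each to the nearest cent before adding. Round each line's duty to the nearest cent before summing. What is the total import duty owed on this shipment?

Line 1 (N-153, Solica, 3,080 kg, €581,842.80):
Base rate for N-153 is 11.5%.
Additional duty on N-153 from Solica: +64.2%. Applied ad valorem rate: 11.5% + 64.2% = 75.7%.
Duty = €581,842.80 × 75.7% = €440,455.00.
Line 2 (F-102, Durovia, 3,623 kg, €492,909.15):
Base rate for F-102 is 1.5% + €2.32/kg.
Origin Durovia qualifies under the Lororia–Durovia agreement and F-102 is covered: preferential rate Free applies instead.
The additional-duty order on F-102 targets Solica, not Durovia; it does not apply.
Duty = €492,909.15 × 0% = €0.00.
Line 3 (T-460, Junland, 3,679 m², €127,624.51):
Code T-460 is under a tariff-rate quota (threshold 2,895 m²). In-quota: 2,895 m² at 3%; over-quota: 784 m² at 19.5%.
Pro-rata value split: in-quota = €127,624.51 × 2,895/3,679 = €100,427.55; over-quota = €127,624.51 − €100,427.55 = €27,196.96.
In-quota duty = €100,427.55 × 3% = €3,012.83. Over-quota duty = €27,196.96 × 19.5% = €5,303.41.
Line duty = €3,012.83 + €5,303.41 = €8,316.24.
Line 4 (A-637, Durovia, 2,551 liters, €529,817.19):
Base rate for A-637 is 7% + €0.81/liter.
Origin Durovia qualifies under the Lororia–Durovia agreement and A-637 is covered: preferential rate 4.5% applies instead.
Duty = €529,817.19 × 4.5% = €23,841.77.
Total = €440,455.00 + €0.00 + €8,316.24 + €23,841.77 = €472,613.01.

€472,613.01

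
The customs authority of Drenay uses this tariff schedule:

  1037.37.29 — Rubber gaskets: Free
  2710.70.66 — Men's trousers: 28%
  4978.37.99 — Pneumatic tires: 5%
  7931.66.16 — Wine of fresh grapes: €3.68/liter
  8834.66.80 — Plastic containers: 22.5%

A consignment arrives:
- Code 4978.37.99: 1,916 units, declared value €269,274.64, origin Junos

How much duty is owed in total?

Line 1 (4978.37.99, Junos, 1,916 units, €269,274.64):
Base rate for 4978.37.99 is 5%.
Duty = €269,274.64 × 5% = €13,463.73.

€13,463.73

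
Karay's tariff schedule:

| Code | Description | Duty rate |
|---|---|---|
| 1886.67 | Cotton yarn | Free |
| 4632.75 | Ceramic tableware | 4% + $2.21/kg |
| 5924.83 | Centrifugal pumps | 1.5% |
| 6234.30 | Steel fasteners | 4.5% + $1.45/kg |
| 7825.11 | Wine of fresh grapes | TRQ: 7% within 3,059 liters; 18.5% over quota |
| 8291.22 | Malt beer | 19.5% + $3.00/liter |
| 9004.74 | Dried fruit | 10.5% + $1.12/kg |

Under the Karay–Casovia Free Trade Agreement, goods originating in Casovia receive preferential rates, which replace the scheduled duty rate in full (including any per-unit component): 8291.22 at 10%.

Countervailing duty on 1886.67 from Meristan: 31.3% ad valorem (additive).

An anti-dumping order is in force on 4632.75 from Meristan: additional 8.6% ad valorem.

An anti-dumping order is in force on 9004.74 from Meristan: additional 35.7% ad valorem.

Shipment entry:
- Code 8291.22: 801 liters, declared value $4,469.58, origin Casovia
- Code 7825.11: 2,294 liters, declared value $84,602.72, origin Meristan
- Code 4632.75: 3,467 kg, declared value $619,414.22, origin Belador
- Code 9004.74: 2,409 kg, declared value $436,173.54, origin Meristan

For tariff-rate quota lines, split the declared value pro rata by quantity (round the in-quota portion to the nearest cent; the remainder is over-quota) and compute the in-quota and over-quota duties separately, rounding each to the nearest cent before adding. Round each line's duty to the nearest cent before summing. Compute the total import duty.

Line 1 (8291.22, Casovia, 801 liters, $4,469.58):
Base rate for 8291.22 is 19.5% + $3.00/liter.
Origin Casovia qualifies under the Karay–Casovia agreement and 8291.22 is covered: preferential rate 10% applies instead.
Duty = $4,469.58 × 10% = $446.96.
Line 2 (7825.11, Meristan, 2,294 liters, $84,602.72):
Code 7825.11 is under a tariff-rate quota (threshold 3,059 liters). Quantity 2,294 liters is within the quota, so the in-quota rate 7% applies to the full value.
Duty = $84,602.72 × 7% = $5,922.19.
Line 3 (4632.75, Belador, 3,467 kg, $619,414.22):
Base rate for 4632.75 is 4% + $2.21/kg.
The additional-duty order on 4632.75 targets Meristan, not Belador; it does not apply.
Duty = $619,414.22 × 4% + 3,467 × $2.21 = $32,438.64.
Line 4 (9004.74, Meristan, 2,409 kg, $436,173.54):
Base rate for 9004.74 is 10.5% + $1.12/kg.
Additional duty on 9004.74 from Meristan: +35.7%. Applied ad valorem rate: 10.5% + 35.7% = 46.2%.
Duty = $436,173.54 × 46.2% + 2,409 × $1.12 = $204,210.26.
Total = $446.96 + $5,922.19 + $32,438.64 + $204,210.26 = $243,018.05.

$243,018.05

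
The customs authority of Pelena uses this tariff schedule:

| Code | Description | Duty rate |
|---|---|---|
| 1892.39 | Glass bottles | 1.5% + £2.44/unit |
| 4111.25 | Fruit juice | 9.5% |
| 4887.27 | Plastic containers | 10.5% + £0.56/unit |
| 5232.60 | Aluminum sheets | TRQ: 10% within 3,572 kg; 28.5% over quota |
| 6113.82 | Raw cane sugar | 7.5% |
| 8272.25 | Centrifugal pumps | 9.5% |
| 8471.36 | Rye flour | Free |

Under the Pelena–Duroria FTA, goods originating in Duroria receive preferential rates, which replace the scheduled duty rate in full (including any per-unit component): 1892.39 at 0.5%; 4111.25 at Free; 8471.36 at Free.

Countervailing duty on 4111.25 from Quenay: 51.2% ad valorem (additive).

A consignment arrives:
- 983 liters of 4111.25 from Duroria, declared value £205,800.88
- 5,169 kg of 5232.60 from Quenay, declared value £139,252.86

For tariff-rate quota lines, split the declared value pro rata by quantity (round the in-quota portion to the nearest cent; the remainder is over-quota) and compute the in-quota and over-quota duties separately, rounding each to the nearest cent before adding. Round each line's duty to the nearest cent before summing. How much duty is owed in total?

£21,884.58

Line 1 (4111.25, Duroria, 983 liters, £205,800.88):
Base rate for 4111.25 is 9.5%.
Origin Duroria qualifies under the Pelena–Duroria agreement and 4111.25 is covered: preferential rate Free applies instead.
The additional-duty order on 4111.25 targets Quenay, not Duroria; it does not apply.
Duty = £205,800.88 × 0% = £0.00.
Line 2 (5232.60, Quenay, 5,169 kg, £139,252.86):
Code 5232.60 is under a tariff-rate quota (threshold 3,572 kg). In-quota: 3,572 kg at 10%; over-quota: 1,597 kg at 28.5%.
Pro-rata value split: in-quota = £139,252.86 × 3,572/5,169 = £96,229.68; over-quota = £139,252.86 − £96,229.68 = £43,023.18.
In-quota duty = £96,229.68 × 10% = £9,622.97. Over-quota duty = £43,023.18 × 28.5% = £12,261.61.
Line duty = £9,622.97 + £12,261.61 = £21,884.58.
Total = £0.00 + £21,884.58 = £21,884.58.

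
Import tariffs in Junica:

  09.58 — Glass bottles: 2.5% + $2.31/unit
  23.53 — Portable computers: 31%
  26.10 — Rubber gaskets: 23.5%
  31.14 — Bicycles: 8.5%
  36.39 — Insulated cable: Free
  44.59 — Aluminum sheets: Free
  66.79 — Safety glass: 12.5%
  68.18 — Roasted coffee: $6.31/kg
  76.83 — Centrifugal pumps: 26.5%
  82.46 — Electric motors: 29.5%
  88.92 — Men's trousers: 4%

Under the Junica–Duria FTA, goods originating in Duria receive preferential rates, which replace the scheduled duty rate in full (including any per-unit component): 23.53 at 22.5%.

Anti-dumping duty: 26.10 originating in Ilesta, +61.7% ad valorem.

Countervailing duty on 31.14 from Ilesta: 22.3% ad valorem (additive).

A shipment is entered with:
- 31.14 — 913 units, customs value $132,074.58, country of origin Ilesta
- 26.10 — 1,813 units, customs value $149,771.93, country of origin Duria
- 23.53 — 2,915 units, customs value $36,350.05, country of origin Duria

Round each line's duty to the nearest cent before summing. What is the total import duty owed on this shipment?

Line 1 (31.14, Ilesta, 913 units, $132,074.58):
Base rate for 31.14 is 8.5%.
Additional duty on 31.14 from Ilesta: +22.3%. Applied ad valorem rate: 8.5% + 22.3% = 30.8%.
Duty = $132,074.58 × 30.8% = $40,678.97.
Line 2 (26.10, Duria, 1,813 units, $149,771.93):
Base rate for 26.10 is 23.5%.
Origin Duria is the FTA partner but 26.10 is not on the preference list; base rate stands.
The additional-duty order on 26.10 targets Ilesta, not Duria; it does not apply.
Duty = $149,771.93 × 23.5% = $35,196.40.
Line 3 (23.53, Duria, 2,915 units, $36,350.05):
Base rate for 23.53 is 31%.
Origin Duria qualifies under the Junica–Duria agreement and 23.53 is covered: preferential rate 22.5% applies instead.
Duty = $36,350.05 × 22.5% = $8,178.76.
Total = $40,678.97 + $35,196.40 + $8,178.76 = $84,054.13.

$84,054.13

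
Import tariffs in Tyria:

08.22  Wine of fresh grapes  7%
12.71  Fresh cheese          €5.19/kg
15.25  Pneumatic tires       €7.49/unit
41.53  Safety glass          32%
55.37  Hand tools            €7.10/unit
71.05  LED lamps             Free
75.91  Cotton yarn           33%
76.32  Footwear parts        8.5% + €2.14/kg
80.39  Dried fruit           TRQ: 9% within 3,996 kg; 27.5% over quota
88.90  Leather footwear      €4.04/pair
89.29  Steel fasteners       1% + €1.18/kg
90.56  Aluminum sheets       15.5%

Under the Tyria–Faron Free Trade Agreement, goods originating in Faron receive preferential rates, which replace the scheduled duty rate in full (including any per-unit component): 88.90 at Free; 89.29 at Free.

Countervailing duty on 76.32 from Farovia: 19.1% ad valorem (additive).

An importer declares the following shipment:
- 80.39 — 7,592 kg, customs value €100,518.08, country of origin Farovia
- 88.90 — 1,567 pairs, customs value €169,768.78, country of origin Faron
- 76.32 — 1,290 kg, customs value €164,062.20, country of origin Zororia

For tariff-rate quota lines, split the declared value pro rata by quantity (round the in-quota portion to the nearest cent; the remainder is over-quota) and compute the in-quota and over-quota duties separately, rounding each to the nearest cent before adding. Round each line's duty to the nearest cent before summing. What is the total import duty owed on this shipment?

€34,560.56

Line 1 (80.39, Farovia, 7,592 kg, €100,518.08):
Code 80.39 is under a tariff-rate quota (threshold 3,996 kg). In-quota: 3,996 kg at 9%; over-quota: 3,596 kg at 27.5%.
Pro-rata value split: in-quota = €100,518.08 × 3,996/7,592 = €52,907.04; over-quota = €100,518.08 − €52,907.04 = €47,611.04.
In-quota duty = €52,907.04 × 9% = €4,761.63. Over-quota duty = €47,611.04 × 27.5% = €13,093.04.
Line duty = €4,761.63 + €13,093.04 = €17,854.67.
Line 2 (88.90, Faron, 1,567 pairs, €169,768.78):
Base rate for 88.90 is €4.04/pair.
Origin Faron qualifies under the Tyria–Faron agreement and 88.90 is covered: preferential rate Free applies instead.
Duty = €169,768.78 × 0% = €0.00.
Line 3 (76.32, Zororia, 1,290 kg, €164,062.20):
Base rate for 76.32 is 8.5% + €2.14/kg.
The additional-duty order on 76.32 targets Farovia, not Zororia; it does not apply.
Duty = €164,062.20 × 8.5% + 1,290 × €2.14 = €16,705.89.
Total = €17,854.67 + €0.00 + €16,705.89 = €34,560.56.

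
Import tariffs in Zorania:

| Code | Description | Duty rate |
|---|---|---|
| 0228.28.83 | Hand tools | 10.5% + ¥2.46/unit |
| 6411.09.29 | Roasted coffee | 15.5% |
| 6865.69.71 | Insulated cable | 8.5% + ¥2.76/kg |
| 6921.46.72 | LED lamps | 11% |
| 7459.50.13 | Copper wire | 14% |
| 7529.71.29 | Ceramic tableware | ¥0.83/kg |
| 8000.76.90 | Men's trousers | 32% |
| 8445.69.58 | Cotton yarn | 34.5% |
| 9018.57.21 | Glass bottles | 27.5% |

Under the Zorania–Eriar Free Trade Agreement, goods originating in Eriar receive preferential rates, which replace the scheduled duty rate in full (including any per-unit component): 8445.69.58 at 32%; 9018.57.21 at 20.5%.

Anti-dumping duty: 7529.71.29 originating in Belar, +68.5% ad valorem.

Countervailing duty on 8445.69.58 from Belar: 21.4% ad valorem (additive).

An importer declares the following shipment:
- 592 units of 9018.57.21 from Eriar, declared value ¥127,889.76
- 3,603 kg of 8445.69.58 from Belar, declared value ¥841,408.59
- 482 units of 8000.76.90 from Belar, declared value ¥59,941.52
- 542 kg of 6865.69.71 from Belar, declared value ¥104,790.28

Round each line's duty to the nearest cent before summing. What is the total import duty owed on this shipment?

¥526,149.18

Line 1 (9018.57.21, Eriar, 592 units, ¥127,889.76):
Base rate for 9018.57.21 is 27.5%.
Origin Eriar qualifies under the Zorania–Eriar agreement and 9018.57.21 is covered: preferential rate 20.5% applies instead.
Duty = ¥127,889.76 × 20.5% = ¥26,217.40.
Line 2 (8445.69.58, Belar, 3,603 kg, ¥841,408.59):
Base rate for 8445.69.58 is 34.5%.
8445.69.58 has an FTA preferential rate, but origin Belar is not Eriar; base rate stands.
Additional duty on 8445.69.58 from Belar: +21.4%. Applied ad valorem rate: 34.5% + 21.4% = 55.9%.
Duty = ¥841,408.59 × 55.9% = ¥470,347.40.
Line 3 (8000.76.90, Belar, 482 units, ¥59,941.52):
Base rate for 8000.76.90 is 32%.
Duty = ¥59,941.52 × 32% = ¥19,181.29.
Line 4 (6865.69.71, Belar, 542 kg, ¥104,790.28):
Base rate for 6865.69.71 is 8.5% + ¥2.76/kg.
Duty = ¥104,790.28 × 8.5% + 542 × ¥2.76 = ¥10,403.09.
Total = ¥26,217.40 + ¥470,347.40 + ¥19,181.29 + ¥10,403.09 = ¥526,149.18.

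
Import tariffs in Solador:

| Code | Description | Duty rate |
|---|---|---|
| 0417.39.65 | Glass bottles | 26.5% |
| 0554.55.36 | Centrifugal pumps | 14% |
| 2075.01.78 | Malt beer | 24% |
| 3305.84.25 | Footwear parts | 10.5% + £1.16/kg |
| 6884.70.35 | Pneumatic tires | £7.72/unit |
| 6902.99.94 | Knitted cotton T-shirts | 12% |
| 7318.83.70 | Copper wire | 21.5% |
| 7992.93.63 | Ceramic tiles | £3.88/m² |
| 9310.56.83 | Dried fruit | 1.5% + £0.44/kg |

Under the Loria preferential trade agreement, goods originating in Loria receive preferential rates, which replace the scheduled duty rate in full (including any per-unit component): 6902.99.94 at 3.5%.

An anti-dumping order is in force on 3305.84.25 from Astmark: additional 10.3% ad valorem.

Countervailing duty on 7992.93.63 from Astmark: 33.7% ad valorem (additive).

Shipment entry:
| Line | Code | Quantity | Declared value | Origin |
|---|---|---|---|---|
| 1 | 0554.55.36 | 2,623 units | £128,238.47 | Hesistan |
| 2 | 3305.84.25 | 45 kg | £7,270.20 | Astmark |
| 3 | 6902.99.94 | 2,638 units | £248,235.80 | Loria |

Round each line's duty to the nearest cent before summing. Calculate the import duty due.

£28,206.04

Line 1 (0554.55.36, Hesistan, 2,623 units, £128,238.47):
Base rate for 0554.55.36 is 14%.
Duty = £128,238.47 × 14% = £17,953.39.
Line 2 (3305.84.25, Astmark, 45 kg, £7,270.20):
Base rate for 3305.84.25 is 10.5% + £1.16/kg.
Additional duty on 3305.84.25 from Astmark: +10.3%. Applied ad valorem rate: 10.5% + 10.3% = 20.8%.
Duty = £7,270.20 × 20.8% + 45 × £1.16 = £1,564.40.
Line 3 (6902.99.94, Loria, 2,638 units, £248,235.80):
Base rate for 6902.99.94 is 12%.
Origin Loria qualifies under the Solador–Loria agreement and 6902.99.94 is covered: preferential rate 3.5% applies instead.
Duty = £248,235.80 × 3.5% = £8,688.25.
Total = £17,953.39 + £1,564.40 + £8,688.25 = £28,206.04.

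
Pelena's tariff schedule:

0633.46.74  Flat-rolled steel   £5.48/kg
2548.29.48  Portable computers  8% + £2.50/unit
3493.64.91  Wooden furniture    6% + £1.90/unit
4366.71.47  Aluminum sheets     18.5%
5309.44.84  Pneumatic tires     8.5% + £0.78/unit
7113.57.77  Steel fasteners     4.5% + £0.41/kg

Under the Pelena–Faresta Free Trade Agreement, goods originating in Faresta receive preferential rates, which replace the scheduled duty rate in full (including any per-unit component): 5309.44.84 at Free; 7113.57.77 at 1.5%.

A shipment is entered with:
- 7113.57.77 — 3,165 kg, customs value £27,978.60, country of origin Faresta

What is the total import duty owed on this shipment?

£419.68

Line 1 (7113.57.77, Faresta, 3,165 kg, £27,978.60):
Base rate for 7113.57.77 is 4.5% + £0.41/kg.
Origin Faresta qualifies under the Pelena–Faresta agreement and 7113.57.77 is covered: preferential rate 1.5% applies instead.
Duty = £27,978.60 × 1.5% = £419.68.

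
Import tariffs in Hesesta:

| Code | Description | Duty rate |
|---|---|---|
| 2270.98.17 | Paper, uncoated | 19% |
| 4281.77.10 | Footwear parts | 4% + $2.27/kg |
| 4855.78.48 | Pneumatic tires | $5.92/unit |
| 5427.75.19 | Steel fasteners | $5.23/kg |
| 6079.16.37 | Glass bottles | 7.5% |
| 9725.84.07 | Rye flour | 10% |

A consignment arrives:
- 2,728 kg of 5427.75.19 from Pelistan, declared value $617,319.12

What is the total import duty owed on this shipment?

$14,267.44

Line 1 (5427.75.19, Pelistan, 2,728 kg, $617,319.12):
Base rate for 5427.75.19 is $5.23/kg.
Duty = 2,728 × $5.23 = $14,267.44.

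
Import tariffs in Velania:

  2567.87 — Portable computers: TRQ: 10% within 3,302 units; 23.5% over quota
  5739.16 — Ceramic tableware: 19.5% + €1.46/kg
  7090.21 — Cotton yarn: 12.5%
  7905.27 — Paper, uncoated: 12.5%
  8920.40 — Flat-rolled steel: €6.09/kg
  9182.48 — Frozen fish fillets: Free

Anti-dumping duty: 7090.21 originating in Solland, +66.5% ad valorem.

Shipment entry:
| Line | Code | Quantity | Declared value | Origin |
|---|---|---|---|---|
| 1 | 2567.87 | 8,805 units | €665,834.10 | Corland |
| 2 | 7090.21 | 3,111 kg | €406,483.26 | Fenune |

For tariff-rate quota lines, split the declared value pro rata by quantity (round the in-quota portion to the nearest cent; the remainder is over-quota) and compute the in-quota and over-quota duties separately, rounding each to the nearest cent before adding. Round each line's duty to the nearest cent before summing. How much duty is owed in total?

€173,572.29

Line 1 (2567.87, Corland, 8,805 units, €665,834.10):
Code 2567.87 is under a tariff-rate quota (threshold 3,302 units). In-quota: 3,302 units at 10%; over-quota: 5,503 units at 23.5%.
Pro-rata value split: in-quota = €665,834.10 × 3,302/8,805 = €249,697.24; over-quota = €665,834.10 − €249,697.24 = €416,136.86.
In-quota duty = €249,697.24 × 10% = €24,969.72. Over-quota duty = €416,136.86 × 23.5% = €97,792.16.
Line duty = €24,969.72 + €97,792.16 = €122,761.88.
Line 2 (7090.21, Fenune, 3,111 kg, €406,483.26):
Base rate for 7090.21 is 12.5%.
The additional-duty order on 7090.21 targets Solland, not Fenune; it does not apply.
Duty = €406,483.26 × 12.5% = €50,810.41.
Total = €122,761.88 + €50,810.41 = €173,572.29.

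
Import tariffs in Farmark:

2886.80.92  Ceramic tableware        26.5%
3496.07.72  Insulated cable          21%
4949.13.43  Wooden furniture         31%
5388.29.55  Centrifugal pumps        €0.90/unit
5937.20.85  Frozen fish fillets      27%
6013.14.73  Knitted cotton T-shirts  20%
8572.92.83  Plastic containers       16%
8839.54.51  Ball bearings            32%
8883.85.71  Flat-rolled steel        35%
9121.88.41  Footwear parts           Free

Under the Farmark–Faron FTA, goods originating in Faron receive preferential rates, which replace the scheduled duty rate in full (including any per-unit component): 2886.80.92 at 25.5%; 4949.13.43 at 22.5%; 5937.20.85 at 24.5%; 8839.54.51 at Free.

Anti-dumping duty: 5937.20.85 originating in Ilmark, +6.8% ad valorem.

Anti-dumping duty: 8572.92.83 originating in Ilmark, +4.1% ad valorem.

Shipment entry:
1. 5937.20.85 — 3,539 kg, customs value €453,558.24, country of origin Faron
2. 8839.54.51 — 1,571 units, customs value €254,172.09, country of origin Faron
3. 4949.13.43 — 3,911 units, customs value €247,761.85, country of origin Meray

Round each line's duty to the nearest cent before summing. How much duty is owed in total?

€187,927.94

Line 1 (5937.20.85, Faron, 3,539 kg, €453,558.24):
Base rate for 5937.20.85 is 27%.
Origin Faron qualifies under the Farmark–Faron agreement and 5937.20.85 is covered: preferential rate 24.5% applies instead.
The additional-duty order on 5937.20.85 targets Ilmark, not Faron; it does not apply.
Duty = €453,558.24 × 24.5% = €111,121.77.
Line 2 (8839.54.51, Faron, 1,571 units, €254,172.09):
Base rate for 8839.54.51 is 32%.
Origin Faron qualifies under the Farmark–Faron agreement and 8839.54.51 is covered: preferential rate Free applies instead.
Duty = €254,172.09 × 0% = €0.00.
Line 3 (4949.13.43, Meray, 3,911 units, €247,761.85):
Base rate for 4949.13.43 is 31%.
4949.13.43 has an FTA preferential rate, but origin Meray is not Faron; base rate stands.
Duty = €247,761.85 × 31% = €76,806.17.
Total = €111,121.77 + €0.00 + €76,806.17 = €187,927.94.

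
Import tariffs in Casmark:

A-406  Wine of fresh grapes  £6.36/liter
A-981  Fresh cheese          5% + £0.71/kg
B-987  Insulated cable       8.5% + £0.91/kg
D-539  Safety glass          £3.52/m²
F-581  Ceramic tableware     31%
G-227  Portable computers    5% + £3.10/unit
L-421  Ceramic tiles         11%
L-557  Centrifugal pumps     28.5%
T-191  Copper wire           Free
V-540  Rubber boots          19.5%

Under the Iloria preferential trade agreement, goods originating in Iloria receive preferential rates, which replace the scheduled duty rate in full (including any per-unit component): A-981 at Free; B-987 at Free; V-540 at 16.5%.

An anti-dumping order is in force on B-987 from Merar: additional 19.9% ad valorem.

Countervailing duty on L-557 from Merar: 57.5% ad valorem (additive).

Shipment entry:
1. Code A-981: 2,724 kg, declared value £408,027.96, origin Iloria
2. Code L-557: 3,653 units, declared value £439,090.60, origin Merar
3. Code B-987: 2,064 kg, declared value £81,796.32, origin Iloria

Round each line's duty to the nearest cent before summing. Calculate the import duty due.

£377,617.92

Line 1 (A-981, Iloria, 2,724 kg, £408,027.96):
Base rate for A-981 is 5% + £0.71/kg.
Origin Iloria qualifies under the Casmark–Iloria agreement and A-981 is covered: preferential rate Free applies instead.
Duty = £408,027.96 × 0% = £0.00.
Line 2 (L-557, Merar, 3,653 units, £439,090.60):
Base rate for L-557 is 28.5%.
Additional duty on L-557 from Merar: +57.5%. Applied ad valorem rate: 28.5% + 57.5% = 86%.
Duty = £439,090.60 × 86% = £377,617.92.
Line 3 (B-987, Iloria, 2,064 kg, £81,796.32):
Base rate for B-987 is 8.5% + £0.91/kg.
Origin Iloria qualifies under the Casmark–Iloria agreement and B-987 is covered: preferential rate Free applies instead.
The additional-duty order on B-987 targets Merar, not Iloria; it does not apply.
Duty = £81,796.32 × 0% = £0.00.
Total = £0.00 + £377,617.92 + £0.00 = £377,617.92.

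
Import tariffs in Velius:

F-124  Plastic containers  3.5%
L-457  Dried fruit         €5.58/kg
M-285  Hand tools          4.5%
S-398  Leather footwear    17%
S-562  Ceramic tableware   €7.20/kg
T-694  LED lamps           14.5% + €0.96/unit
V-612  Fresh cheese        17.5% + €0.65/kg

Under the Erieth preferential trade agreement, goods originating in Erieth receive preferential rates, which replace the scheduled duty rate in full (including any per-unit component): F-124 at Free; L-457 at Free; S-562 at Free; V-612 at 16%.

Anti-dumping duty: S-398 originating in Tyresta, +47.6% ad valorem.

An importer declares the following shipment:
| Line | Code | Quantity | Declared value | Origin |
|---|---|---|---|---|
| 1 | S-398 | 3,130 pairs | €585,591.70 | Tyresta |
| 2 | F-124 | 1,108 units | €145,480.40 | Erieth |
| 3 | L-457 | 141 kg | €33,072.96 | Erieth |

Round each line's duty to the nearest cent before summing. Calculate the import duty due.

Line 1 (S-398, Tyresta, 3,130 pairs, €585,591.70):
Base rate for S-398 is 17%.
Additional duty on S-398 from Tyresta: +47.6%. Applied ad valorem rate: 17% + 47.6% = 64.6%.
Duty = €585,591.70 × 64.6% = €378,292.24.
Line 2 (F-124, Erieth, 1,108 units, €145,480.40):
Base rate for F-124 is 3.5%.
Origin Erieth qualifies under the Velius–Erieth agreement and F-124 is covered: preferential rate Free applies instead.
Duty = €145,480.40 × 0% = €0.00.
Line 3 (L-457, Erieth, 141 kg, €33,072.96):
Base rate for L-457 is €5.58/kg.
Origin Erieth qualifies under the Velius–Erieth agreement and L-457 is covered: preferential rate Free applies instead.
Duty = €33,072.96 × 0% = €0.00.
Total = €378,292.24 + €0.00 + €0.00 = €378,292.24.

€378,292.24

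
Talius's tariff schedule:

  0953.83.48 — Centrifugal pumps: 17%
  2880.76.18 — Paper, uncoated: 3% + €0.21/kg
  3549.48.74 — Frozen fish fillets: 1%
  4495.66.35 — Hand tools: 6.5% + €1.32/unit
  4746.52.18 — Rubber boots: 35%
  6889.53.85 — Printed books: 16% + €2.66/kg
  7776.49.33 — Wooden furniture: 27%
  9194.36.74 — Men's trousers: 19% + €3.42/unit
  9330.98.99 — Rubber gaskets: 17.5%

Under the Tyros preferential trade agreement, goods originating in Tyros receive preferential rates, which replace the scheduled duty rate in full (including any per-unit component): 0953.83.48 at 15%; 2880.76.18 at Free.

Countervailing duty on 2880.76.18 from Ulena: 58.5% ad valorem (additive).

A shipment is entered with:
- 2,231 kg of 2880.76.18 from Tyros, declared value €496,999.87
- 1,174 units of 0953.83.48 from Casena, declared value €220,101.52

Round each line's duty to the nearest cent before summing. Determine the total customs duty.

Line 1 (2880.76.18, Tyros, 2,231 kg, €496,999.87):
Base rate for 2880.76.18 is 3% + €0.21/kg.
Origin Tyros qualifies under the Talius–Tyros agreement and 2880.76.18 is covered: preferential rate Free applies instead.
The additional-duty order on 2880.76.18 targets Ulena, not Tyros; it does not apply.
Duty = €496,999.87 × 0% = €0.00.
Line 2 (0953.83.48, Casena, 1,174 units, €220,101.52):
Base rate for 0953.83.48 is 17%.
0953.83.48 has an FTA preferential rate, but origin Casena is not Tyros; base rate stands.
Duty = €220,101.52 × 17% = €37,417.26.
Total = €0.00 + €37,417.26 = €37,417.26.

€37,417.26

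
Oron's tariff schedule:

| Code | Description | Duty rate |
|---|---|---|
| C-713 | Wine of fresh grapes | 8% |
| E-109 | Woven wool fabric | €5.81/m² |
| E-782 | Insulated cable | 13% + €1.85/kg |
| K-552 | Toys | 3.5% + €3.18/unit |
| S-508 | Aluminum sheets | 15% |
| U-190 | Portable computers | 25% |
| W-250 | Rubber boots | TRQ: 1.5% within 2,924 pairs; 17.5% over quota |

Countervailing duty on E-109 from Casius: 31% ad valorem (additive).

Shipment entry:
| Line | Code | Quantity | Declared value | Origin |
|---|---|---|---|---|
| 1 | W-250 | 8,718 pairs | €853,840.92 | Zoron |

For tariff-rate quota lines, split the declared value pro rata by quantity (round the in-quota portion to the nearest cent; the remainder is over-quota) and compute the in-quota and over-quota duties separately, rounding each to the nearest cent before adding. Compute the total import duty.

€103,601.91

Line 1 (W-250, Zoron, 8,718 pairs, €853,840.92):
Code W-250 is under a tariff-rate quota (threshold 2,924 pairs). In-quota: 2,924 pairs at 1.5%; over-quota: 5,794 pairs at 17.5%.
Pro-rata value split: in-quota = €853,840.92 × 2,924/8,718 = €286,376.56; over-quota = €853,840.92 − €286,376.56 = €567,464.36.
In-quota duty = €286,376.56 × 1.5% = €4,295.65. Over-quota duty = €567,464.36 × 17.5% = €99,306.26.
Line duty = €4,295.65 + €99,306.26 = €103,601.91.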